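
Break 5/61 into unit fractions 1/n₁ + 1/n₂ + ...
1/13 + 1/199 + 1/52603 + 1/4150560811 + 1/34454310087467394631

Greedy algorithm:
5/61: ceiling(61/5) = 13, use 1/13
4/793: ceiling(793/4) = 199, use 1/199
3/157807: ceiling(157807/3) = 52603, use 1/52603
2/8301121621: ceiling(8301121621/2) = 4150560811, use 1/4150560811
1/34454310087467394631: ceiling(34454310087467394631/1) = 34454310087467394631, use 1/34454310087467394631
Result: 5/61 = 1/13 + 1/199 + 1/52603 + 1/4150560811 + 1/34454310087467394631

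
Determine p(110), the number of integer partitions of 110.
607163746

p(n) counts ways to write n as a sum of positive integers (order ignored).
Euler's pentagonal recurrence: p(k) = p(k-1) + p(k-2) - p(k-5) - p(k-7) + p(k-12) + p(k-15) - ... (offsets j(3j∓1)/2, signs ++--, p(0)=1, p(<0)=0).
DP table for k = 0..109: p(0)=1, p(1)=1, p(2)=2, p(3)=3, p(4)=5, p(5)=7, p(6)=11, p(7)=15, p(8)=22, p(9)=30, p(10)=42, p(11)=56, p(12)=77, p(13)=101, p(14)=135, p(15)=176, p(16)=231, p(17)=297, p(18)=385, p(19)=490, p(20)=627, p(21)=792, p(22)=1002, p(23)=1255, p(24)=1575, p(25)=1958, p(26)=2436, p(27)=3010, p(28)=3718, p(29)=4565, p(30)=5604, p(31)=6842, p(32)=8349, p(33)=10143, p(34)=12310, p(35)=14883, p(36)=17977, p(37)=21637, p(38)=26015, p(39)=31185, p(40)=37338, p(41)=44583, p(42)=53174, p(43)=63261, p(44)=75175, p(45)=89134, p(46)=105558, p(47)=124754, p(48)=147273, p(49)=173525, p(50)=204226, p(51)=239943, p(52)=281589, p(53)=329931, p(54)=386155, p(55)=451276, p(56)=526823, p(57)=614154, p(58)=715220, p(59)=831820, p(60)=966467, p(61)=1121505, p(62)=1300156, p(63)=1505499, p(64)=1741630, p(65)=2012558, p(66)=2323520, p(67)=2679689, p(68)=3087735, p(69)=3554345, p(70)=4087968, p(71)=4697205, p(72)=5392783, p(73)=6185689, p(74)=7089500, p(75)=8118264, p(76)=9289091, p(77)=10619863, p(78)=12132164, p(79)=13848650, p(80)=15796476, p(81)=18004327, p(82)=20506255, p(83)=23338469, p(84)=26543660, p(85)=30167357, p(86)=34262962, p(87)=38887673, p(88)=44108109, p(89)=49995925, p(90)=56634173, p(91)=64112359, p(92)=72533807, p(93)=82010177, p(94)=92669720, p(95)=104651419, p(96)=118114304, p(97)=133230930, p(98)=150198136, p(99)=169229875, p(100)=190569292, p(101)=214481126, p(102)=241265379, p(103)=271248950, p(104)=304801365, p(105)=342325709, p(106)=384276336, p(107)=431149389, p(108)=483502844, p(109)=541946240.
Final step: p(110) = p(109) + p(108) - p(105) - p(103) + p(98) + p(95) - p(88) - p(84) + p(75) + p(70) - p(59) - p(53) + p(40) + p(33) - p(18) - p(10)
= 541946240 + 483502844 - 342325709 - 271248950 + 150198136 + 104651419 - 44108109 - 26543660 + 8118264 + 4087968 - 831820 - 329931 + 37338 + 10143 - 385 - 42
= 607163746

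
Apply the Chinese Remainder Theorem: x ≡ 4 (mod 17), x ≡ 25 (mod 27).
106

Using Chinese Remainder Theorem:
M = 17 × 27 = 459
M1 = 27, M2 = 17
y1 = 27^(-1) mod 17 = 12
y2 = 17^(-1) mod 27 = 8
x = (4×27×12 + 25×17×8) mod 459 = 106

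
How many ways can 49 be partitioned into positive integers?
173525

p(n) counts ways to write n as a sum of positive integers (order ignored).
Euler's pentagonal recurrence: p(k) = p(k-1) + p(k-2) - p(k-5) - p(k-7) + p(k-12) + p(k-15) - ... (offsets j(3j∓1)/2, signs ++--, p(0)=1, p(<0)=0).
DP table for k = 0..48: p(0)=1, p(1)=1, p(2)=2, p(3)=3, p(4)=5, p(5)=7, p(6)=11, p(7)=15, p(8)=22, p(9)=30, p(10)=42, p(11)=56, p(12)=77, p(13)=101, p(14)=135, p(15)=176, p(16)=231, p(17)=297, p(18)=385, p(19)=490, p(20)=627, p(21)=792, p(22)=1002, p(23)=1255, p(24)=1575, p(25)=1958, p(26)=2436, p(27)=3010, p(28)=3718, p(29)=4565, p(30)=5604, p(31)=6842, p(32)=8349, p(33)=10143, p(34)=12310, p(35)=14883, p(36)=17977, p(37)=21637, p(38)=26015, p(39)=31185, p(40)=37338, p(41)=44583, p(42)=53174, p(43)=63261, p(44)=75175, p(45)=89134, p(46)=105558, p(47)=124754, p(48)=147273.
Final step: p(49) = p(48) + p(47) - p(44) - p(42) + p(37) + p(34) - p(27) - p(23) + p(14) + p(9)
= 147273 + 124754 - 75175 - 53174 + 21637 + 12310 - 3010 - 1255 + 135 + 30
= 173525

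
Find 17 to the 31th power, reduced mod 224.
17

Repeated squaring. Binary of 31 = 11111.
17^1 ≡ 17 (mod 224); 17^2 ≡ 65 (mod 224); 17^4 ≡ 193 (mod 224); 17^8 ≡ 65 (mod 224); 17^16 ≡ 193 (mod 224)
17^31 = 17^1 × 17^2 × 17^4 × 17^8 × 17^16 ≡ 17 (mod 224)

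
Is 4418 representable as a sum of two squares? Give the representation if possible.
47² + 47² (a=47, b=47)

Factorization: 4418 = 2 × 47^2
By Fermat: n is sum of two squares iff every prime p ≡ 3 (mod 4) appears to even power.
All primes ≡ 3 (mod 4) appear to even power.
Search a = 0, 1, 2, … for 4418 - a² a perfect square: first hit at a = 47: 4418 - 2209 = 2209 = 47².
4418 = 47² + 47² = 2209 + 2209 ✓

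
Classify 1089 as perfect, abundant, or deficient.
deficient

Proper divisors of 1089: sum = 1 + 3 + 9 + 11 + 33 + 99 + 121 + 363 = 640
Since 640 < 1089, 1089 is deficient.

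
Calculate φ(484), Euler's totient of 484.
220

484 = 2^2 × 11^2
φ(n) = n × ∏(1 - 1/p) for each prime p dividing n
φ(484) = 484 × (1 - 1/2) × (1 - 1/11) = 220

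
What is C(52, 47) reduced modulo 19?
7

Using Lucas' theorem:
Write n=52 and k=47 in base 19:
n in base 19: [2, 14]
k in base 19: [2, 9]
C(52,47) mod 19 = ∏ C(n_i, k_i) mod 19
Digit binomials (mod 19): C(2,2) = 1; C(14,9) = 2002 ≡ 7
Product: 1 × 7 = 7 ≡ 7 (mod 19)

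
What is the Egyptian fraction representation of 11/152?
1/14 + 1/1064

Greedy algorithm:
11/152: ceiling(152/11) = 14, use 1/14
1/1064: ceiling(1064/1) = 1064, use 1/1064
Result: 11/152 = 1/14 + 1/1064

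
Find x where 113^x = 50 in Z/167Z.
112

Baby-step giant-step with step n = ⌈√167⌉ = 13.
Baby steps 113^j mod 167 (j:value) for j=0..12: 0:1, 1:113, 2:77, 3:17, 4:84, 5:140, 6:122, 7:92, 8:42, 9:70, 10:61, 11:46, 12:21.
Giant-step multiplier: 113^(-13) ≡ 113^(166-13) = 113^153 ≡ 105 (mod 167).
Giant steps γ_i = 50·105^i mod 167: γ_0=50, γ_1=73, γ_2=150, γ_3=52, γ_4=116, γ_5=156, γ_6=14, γ_7=134, γ_8=42 (in table at j=8).
x = i·n + j = 8·13 + 8 = 112.
Check: 113^112 ≡ 50 (mod 167).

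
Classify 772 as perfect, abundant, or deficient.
deficient

Proper divisors of 772: sum = 1 + 2 + 4 + 193 + 386 = 586
Since 586 < 772, 772 is deficient.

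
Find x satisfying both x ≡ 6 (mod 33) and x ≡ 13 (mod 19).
336

Using Chinese Remainder Theorem:
M = 33 × 19 = 627
M1 = 19, M2 = 33
y1 = 19^(-1) mod 33 = 7
y2 = 33^(-1) mod 19 = 15
x = (6×19×7 + 13×33×15) mod 627 = 336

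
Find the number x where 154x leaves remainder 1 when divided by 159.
127

gcd(154, 159) = 1, so the inverse exists.
Extended Euclidean algorithm on (159, 154):
159 = 1 × 154 + 5  ⟹  5 = (1)·159 + (-1)·154
154 = 30 × 5 + 4  ⟹  4 = (-30)·159 + (31)·154
5 = 1 × 4 + 1  ⟹  1 = (31)·159 + (-32)·154
So (-32)·154 ≡ 1 (mod 159), i.e. 154^(-1) ≡ -32 ≡ 127 (mod 159).
Check: 154 × 127 = 19558 ≡ 1 (mod 159)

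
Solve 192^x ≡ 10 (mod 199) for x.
130

Baby-step giant-step with step n = ⌈√199⌉ = 15.
Baby steps 192^j mod 199 (j:value) for j=0..14: 0:1, 1:192, 2:49, 3:55, 4:13, 5:108, 6:40, 7:118, 8:169, 9:11, 10:122, 11:141, 12:8, 13:143, 14:193.
Giant-step multiplier: 192^(-15) ≡ 192^(198-15) = 192^183 ≡ 109 (mod 199).
Giant steps γ_i = 10·109^i mod 199: γ_0=10, γ_1=95, γ_2=7, γ_3=166, γ_4=184, γ_5=156, γ_6=89, γ_7=149, γ_8=122 (in table at j=10).
x = i·n + j = 8·15 + 10 = 130.
Check: 192^130 ≡ 10 (mod 199).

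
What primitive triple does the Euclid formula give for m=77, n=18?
(5605, 2772, 6253)

Euclid's formula: a = m² - n², b = 2mn, c = m² + n²
m = 77, n = 18
a = 77² - 18² = 5929 - 324 = 5605
b = 2 × 77 × 18 = 2772
c = 77² + 18² = 5929 + 324 = 6253
Verification: 5605² + 2772² = 31416025 + 7683984 = 39100009 = 6253² ✓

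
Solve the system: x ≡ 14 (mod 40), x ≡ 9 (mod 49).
254

Using Chinese Remainder Theorem:
M = 40 × 49 = 1960
M1 = 49, M2 = 40
y1 = 49^(-1) mod 40 = 9
y2 = 40^(-1) mod 49 = 38
x = (14×49×9 + 9×40×38) mod 1960 = 254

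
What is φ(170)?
64

170 = 2 × 5 × 17
φ(n) = n × ∏(1 - 1/p) for each prime p dividing n
φ(170) = 170 × (1 - 1/2) × (1 - 1/5) × (1 - 1/17) = 64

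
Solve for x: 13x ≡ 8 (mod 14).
x ≡ 6 (mod 14)

gcd(13, 14) = 1, which divides 8, so solutions exist.
Find 13^(-1) mod 14 by the extended Euclidean algorithm:
14 = 1 × 13 + 1  ⟹  1 = (1)·14 + (-1)·13
So (-1)·13 ≡ 1 (mod 14), i.e. 13^(-1) ≡ -1 ≡ 13 (mod 14).
x ≡ 13 × 8 = 104 ≡ 6 (mod 14).
Check: 13 × 6 = 78 ≡ 8 (mod 14).
Unique solution: x ≡ 6 (mod 14)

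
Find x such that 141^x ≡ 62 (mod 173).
141

Baby-step giant-step with step n = ⌈√173⌉ = 14.
Baby steps 141^j mod 173 (j:value) for j=0..13: 0:1, 1:141, 2:159, 3:102, 4:23, 5:129, 6:24, 7:97, 8:10, 9:26, 10:33, 11:155, 12:57, 13:79.
Giant-step multiplier: 141^(-14) ≡ 141^(172-14) = 141^158 ≡ 31 (mod 173).
Giant steps γ_i = 62·31^i mod 173: γ_0=62, γ_1=19, γ_2=70, γ_3=94, γ_4=146, γ_5=28, γ_6=3, γ_7=93, γ_8=115, γ_9=105, γ_10=141 (in table at j=1).
x = i·n + j = 10·14 + 1 = 141.
Check: 141^141 ≡ 62 (mod 173).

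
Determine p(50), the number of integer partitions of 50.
204226

p(n) counts ways to write n as a sum of positive integers (order ignored).
Euler's pentagonal recurrence: p(k) = p(k-1) + p(k-2) - p(k-5) - p(k-7) + p(k-12) + p(k-15) - ... (offsets j(3j∓1)/2, signs ++--, p(0)=1, p(<0)=0).
DP table for k = 0..49: p(0)=1, p(1)=1, p(2)=2, p(3)=3, p(4)=5, p(5)=7, p(6)=11, p(7)=15, p(8)=22, p(9)=30, p(10)=42, p(11)=56, p(12)=77, p(13)=101, p(14)=135, p(15)=176, p(16)=231, p(17)=297, p(18)=385, p(19)=490, p(20)=627, p(21)=792, p(22)=1002, p(23)=1255, p(24)=1575, p(25)=1958, p(26)=2436, p(27)=3010, p(28)=3718, p(29)=4565, p(30)=5604, p(31)=6842, p(32)=8349, p(33)=10143, p(34)=12310, p(35)=14883, p(36)=17977, p(37)=21637, p(38)=26015, p(39)=31185, p(40)=37338, p(41)=44583, p(42)=53174, p(43)=63261, p(44)=75175, p(45)=89134, p(46)=105558, p(47)=124754, p(48)=147273, p(49)=173525.
Final step: p(50) = p(49) + p(48) - p(45) - p(43) + p(38) + p(35) - p(28) - p(24) + p(15) + p(10)
= 173525 + 147273 - 89134 - 63261 + 26015 + 14883 - 3718 - 1575 + 176 + 42
= 204226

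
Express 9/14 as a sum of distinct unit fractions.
1/2 + 1/7

Greedy algorithm:
9/14: ceiling(14/9) = 2, use 1/2
1/7: ceiling(7/1) = 7, use 1/7
Result: 9/14 = 1/2 + 1/7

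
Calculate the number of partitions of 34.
12310

p(n) counts ways to write n as a sum of positive integers (order ignored).
Euler's pentagonal recurrence: p(k) = p(k-1) + p(k-2) - p(k-5) - p(k-7) + p(k-12) + p(k-15) - ... (offsets j(3j∓1)/2, signs ++--, p(0)=1, p(<0)=0).
DP table for k = 0..33: p(0)=1, p(1)=1, p(2)=2, p(3)=3, p(4)=5, p(5)=7, p(6)=11, p(7)=15, p(8)=22, p(9)=30, p(10)=42, p(11)=56, p(12)=77, p(13)=101, p(14)=135, p(15)=176, p(16)=231, p(17)=297, p(18)=385, p(19)=490, p(20)=627, p(21)=792, p(22)=1002, p(23)=1255, p(24)=1575, p(25)=1958, p(26)=2436, p(27)=3010, p(28)=3718, p(29)=4565, p(30)=5604, p(31)=6842, p(32)=8349, p(33)=10143.
Final step: p(34) = p(33) + p(32) - p(29) - p(27) + p(22) + p(19) - p(12) - p(8)
= 10143 + 8349 - 4565 - 3010 + 1002 + 490 - 77 - 22
= 12310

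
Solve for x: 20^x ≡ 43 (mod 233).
157

Baby-step giant-step with step n = ⌈√233⌉ = 16.
Baby steps 20^j mod 233 (j:value) for j=0..15: 0:1, 1:20, 2:167, 3:78, 4:162, 5:211, 6:26, 7:54, 8:148, 9:164, 10:18, 11:127, 12:210, 13:6, 14:120, 15:70.
Giant-step multiplier: 20^(-16) ≡ 20^(232-16) = 20^216 ≡ 117 (mod 233).
Giant steps γ_i = 43·117^i mod 233: γ_0=43, γ_1=138, γ_2=69, γ_3=151, γ_4=192, γ_5=96, γ_6=48, γ_7=24, γ_8=12, γ_9=6 (in table at j=13).
x = i·n + j = 9·16 + 13 = 157.
Check: 20^157 ≡ 43 (mod 233).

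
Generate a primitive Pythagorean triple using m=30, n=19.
(539, 1140, 1261)

Euclid's formula: a = m² - n², b = 2mn, c = m² + n²
m = 30, n = 19
a = 30² - 19² = 900 - 361 = 539
b = 2 × 30 × 19 = 1140
c = 30² + 19² = 900 + 361 = 1261
Verification: 539² + 1140² = 290521 + 1299600 = 1590121 = 1261² ✓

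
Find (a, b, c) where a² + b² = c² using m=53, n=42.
(1045, 4452, 4573)

Euclid's formula: a = m² - n², b = 2mn, c = m² + n²
m = 53, n = 42
a = 53² - 42² = 2809 - 1764 = 1045
b = 2 × 53 × 42 = 4452
c = 53² + 42² = 2809 + 1764 = 4573
Verification: 1045² + 4452² = 1092025 + 19820304 = 20912329 = 4573² ✓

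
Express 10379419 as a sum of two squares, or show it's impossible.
Not possible

Factorization: 10379419 = 29 × 71^3
By Fermat: n is sum of two squares iff every prime p ≡ 3 (mod 4) appears to even power.
Prime(s) ≡ 3 (mod 4) with odd exponent: [(71, 3)]
Therefore 10379419 cannot be expressed as a² + b².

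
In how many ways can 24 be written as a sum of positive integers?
1575

p(n) counts ways to write n as a sum of positive integers (order ignored).
Euler's pentagonal recurrence: p(k) = p(k-1) + p(k-2) - p(k-5) - p(k-7) + p(k-12) + p(k-15) - ... (offsets j(3j∓1)/2, signs ++--, p(0)=1, p(<0)=0).
DP table for k = 0..23: p(0)=1, p(1)=1, p(2)=2, p(3)=3, p(4)=5, p(5)=7, p(6)=11, p(7)=15, p(8)=22, p(9)=30, p(10)=42, p(11)=56, p(12)=77, p(13)=101, p(14)=135, p(15)=176, p(16)=231, p(17)=297, p(18)=385, p(19)=490, p(20)=627, p(21)=792, p(22)=1002, p(23)=1255.
Final step: p(24) = p(23) + p(22) - p(19) - p(17) + p(12) + p(9) - p(2)
= 1255 + 1002 - 490 - 297 + 77 + 30 - 2
= 1575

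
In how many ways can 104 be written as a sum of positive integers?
304801365

p(n) counts ways to write n as a sum of positive integers (order ignored).
Euler's pentagonal recurrence: p(k) = p(k-1) + p(k-2) - p(k-5) - p(k-7) + p(k-12) + p(k-15) - ... (offsets j(3j∓1)/2, signs ++--, p(0)=1, p(<0)=0).
DP table for k = 0..103: p(0)=1, p(1)=1, p(2)=2, p(3)=3, p(4)=5, p(5)=7, p(6)=11, p(7)=15, p(8)=22, p(9)=30, p(10)=42, p(11)=56, p(12)=77, p(13)=101, p(14)=135, p(15)=176, p(16)=231, p(17)=297, p(18)=385, p(19)=490, p(20)=627, p(21)=792, p(22)=1002, p(23)=1255, p(24)=1575, p(25)=1958, p(26)=2436, p(27)=3010, p(28)=3718, p(29)=4565, p(30)=5604, p(31)=6842, p(32)=8349, p(33)=10143, p(34)=12310, p(35)=14883, p(36)=17977, p(37)=21637, p(38)=26015, p(39)=31185, p(40)=37338, p(41)=44583, p(42)=53174, p(43)=63261, p(44)=75175, p(45)=89134, p(46)=105558, p(47)=124754, p(48)=147273, p(49)=173525, p(50)=204226, p(51)=239943, p(52)=281589, p(53)=329931, p(54)=386155, p(55)=451276, p(56)=526823, p(57)=614154, p(58)=715220, p(59)=831820, p(60)=966467, p(61)=1121505, p(62)=1300156, p(63)=1505499, p(64)=1741630, p(65)=2012558, p(66)=2323520, p(67)=2679689, p(68)=3087735, p(69)=3554345, p(70)=4087968, p(71)=4697205, p(72)=5392783, p(73)=6185689, p(74)=7089500, p(75)=8118264, p(76)=9289091, p(77)=10619863, p(78)=12132164, p(79)=13848650, p(80)=15796476, p(81)=18004327, p(82)=20506255, p(83)=23338469, p(84)=26543660, p(85)=30167357, p(86)=34262962, p(87)=38887673, p(88)=44108109, p(89)=49995925, p(90)=56634173, p(91)=64112359, p(92)=72533807, p(93)=82010177, p(94)=92669720, p(95)=104651419, p(96)=118114304, p(97)=133230930, p(98)=150198136, p(99)=169229875, p(100)=190569292, p(101)=214481126, p(102)=241265379, p(103)=271248950.
Final step: p(104) = p(103) + p(102) - p(99) - p(97) + p(92) + p(89) - p(82) - p(78) + p(69) + p(64) - p(53) - p(47) + p(34) + p(27) - p(12) - p(4)
= 271248950 + 241265379 - 169229875 - 133230930 + 72533807 + 49995925 - 20506255 - 12132164 + 3554345 + 1741630 - 329931 - 124754 + 12310 + 3010 - 77 - 5
= 304801365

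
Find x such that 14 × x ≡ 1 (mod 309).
287

gcd(14, 309) = 1, so the inverse exists.
Extended Euclidean algorithm on (309, 14):
309 = 22 × 14 + 1  ⟹  1 = (1)·309 + (-22)·14
So (-22)·14 ≡ 1 (mod 309), i.e. 14^(-1) ≡ -22 ≡ 287 (mod 309).
Check: 14 × 287 = 4018 ≡ 1 (mod 309)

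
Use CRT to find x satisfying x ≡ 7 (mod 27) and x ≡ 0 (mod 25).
250

Using Chinese Remainder Theorem:
M = 27 × 25 = 675
M1 = 25, M2 = 27
y1 = 25^(-1) mod 27 = 13
y2 = 27^(-1) mod 25 = 13
x = (7×25×13 + 0×27×13) mod 675 = 250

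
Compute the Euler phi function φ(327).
216

327 = 3 × 109
φ(n) = n × ∏(1 - 1/p) for each prime p dividing n
φ(327) = 327 × (1 - 1/3) × (1 - 1/109) = 216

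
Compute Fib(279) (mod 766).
184

Matrix identity: Q^n = [[F_(n+1), F_n], [F_n, F_(n-1)]] with Q = [[1,1],[1,0]].
n = 279 = 100010111₂. Square-and-multiply, entries mod 766:
Q^1 = [[1,1],[1,0]]
Q^2 = (Q^1)² = [[2,1],[1,1]]
Q^4 = (Q^2)² = [[5,3],[3,2]]
Q^8 = (Q^4)² = [[34,21],[21,13]]
Q^17 = (Q^8)²·Q = [[286,65],[65,221]]
Q^34 = (Q^17)² = [[229,17],[17,212]]
Q^69 = (Q^34)²·Q = [[479,642],[642,603]]
Q^139 = (Q^69)²·Q = [[345,463],[463,648]]
Q^279 = (Q^139)²·Q = [[343,184],[184,159]]
F_279 mod 766 = Q^279[0][1] = 184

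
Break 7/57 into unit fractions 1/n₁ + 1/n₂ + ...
1/9 + 1/86 + 1/14706

Greedy algorithm:
7/57: ceiling(57/7) = 9, use 1/9
2/171: ceiling(171/2) = 86, use 1/86
1/14706: ceiling(14706/1) = 14706, use 1/14706
Result: 7/57 = 1/9 + 1/86 + 1/14706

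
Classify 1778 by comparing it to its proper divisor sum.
deficient

Proper divisors of 1778: sum = 1 + 2 + 7 + 14 + 127 + 254 + 889 = 1294
Since 1294 < 1778, 1778 is deficient.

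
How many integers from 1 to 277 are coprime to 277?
276

277 = 277
φ(n) = n × ∏(1 - 1/p) for each prime p dividing n
φ(277) = 277 × (1 - 1/277) = 276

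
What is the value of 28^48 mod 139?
65

Repeated squaring. Binary of 48 = 110000.
28^1 ≡ 28 (mod 139); 28^2 ≡ 89 (mod 139); 28^4 ≡ 137 (mod 139); 28^8 ≡ 4 (mod 139); 28^16 ≡ 16 (mod 139); 28^32 ≡ 117 (mod 139)
28^48 = 28^16 × 28^32 ≡ 65 (mod 139)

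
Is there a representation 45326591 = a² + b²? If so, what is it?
Not possible

Factorization: 45326591 = 37 × 107^3
By Fermat: n is sum of two squares iff every prime p ≡ 3 (mod 4) appears to even power.
Prime(s) ≡ 3 (mod 4) with odd exponent: [(107, 3)]
Therefore 45326591 cannot be expressed as a² + b².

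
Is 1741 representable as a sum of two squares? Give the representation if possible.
29² + 30² (a=29, b=30)

Factorization: 1741 = 1741
By Fermat: n is sum of two squares iff every prime p ≡ 3 (mod 4) appears to even power.
All primes ≡ 3 (mod 4) appear to even power.
Search a = 0, 1, 2, … for 1741 - a² a perfect square: first hit at a = 29: 1741 - 841 = 900 = 30².
1741 = 29² + 30² = 841 + 900 ✓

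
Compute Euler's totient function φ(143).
120

143 = 11 × 13
φ(n) = n × ∏(1 - 1/p) for each prime p dividing n
φ(143) = 143 × (1 - 1/11) × (1 - 1/13) = 120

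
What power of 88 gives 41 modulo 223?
36

Baby-step giant-step with step n = ⌈√223⌉ = 15.
Baby steps 88^j mod 223 (j:value) for j=0..14: 0:1, 1:88, 2:162, 3:207, 4:153, 5:84, 6:33, 7:5, 8:217, 9:141, 10:143, 11:96, 12:197, 13:165, 14:25.
Giant-step multiplier: 88^(-15) ≡ 88^(222-15) = 88^207 ≡ 52 (mod 223).
Giant steps γ_i = 41·52^i mod 223: γ_0=41, γ_1=125, γ_2=33 (in table at j=6).
x = i·n + j = 2·15 + 6 = 36.
Check: 88^36 ≡ 41 (mod 223).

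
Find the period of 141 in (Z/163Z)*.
54

163 is prime, so ord(141) divides φ(163) = 162.
Divisors of 162: 1, 2, 3, 6, 9, 18, 27, 54, 81, 162.
Repeated squaring: 141^1 ≡ 141, 141^2 ≡ 158, 141^4 ≡ 25, 141^8 ≡ 136, 141^16 ≡ 77, 141^32 ≡ 61, 141^64 ≡ 135, 141^128 ≡ 132 (mod 163).
Test 141^d mod 163 for each divisor d in increasing order:
141^1 ≡ 141
141^2 ≡ 158
141^3 = 141^2·141^1 ≡ 110
141^6 = 141^4·141^2 ≡ 38
141^9 = 141^8·141^1 ≡ 105
141^18 = 141^16·141^2 ≡ 104
141^27 = 141^16·141^8·141^2·141^1 ≡ 162
141^54 = 141^32·141^16·141^4·141^2 ≡ 1  ← first divisor giving 1
The order is 54.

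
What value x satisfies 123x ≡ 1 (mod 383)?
246

gcd(123, 383) = 1, so the inverse exists.
Extended Euclidean algorithm on (383, 123):
383 = 3 × 123 + 14  ⟹  14 = (1)·383 + (-3)·123
123 = 8 × 14 + 11  ⟹  11 = (-8)·383 + (25)·123
14 = 1 × 11 + 3  ⟹  3 = (9)·383 + (-28)·123
11 = 3 × 3 + 2  ⟹  2 = (-35)·383 + (109)·123
3 = 1 × 2 + 1  ⟹  1 = (44)·383 + (-137)·123
So (-137)·123 ≡ 1 (mod 383), i.e. 123^(-1) ≡ -137 ≡ 246 (mod 383).
Check: 123 × 246 = 30258 ≡ 1 (mod 383)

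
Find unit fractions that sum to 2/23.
1/12 + 1/276

Greedy algorithm:
2/23: ceiling(23/2) = 12, use 1/12
1/276: ceiling(276/1) = 276, use 1/276
Result: 2/23 = 1/12 + 1/276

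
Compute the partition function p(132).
6620830889

p(n) counts ways to write n as a sum of positive integers (order ignored).
Euler's pentagonal recurrence: p(k) = p(k-1) + p(k-2) - p(k-5) - p(k-7) + p(k-12) + p(k-15) - ... (offsets j(3j∓1)/2, signs ++--, p(0)=1, p(<0)=0).
DP table for k = 0..131: p(0)=1, p(1)=1, p(2)=2, p(3)=3, p(4)=5, p(5)=7, p(6)=11, p(7)=15, p(8)=22, p(9)=30, p(10)=42, p(11)=56, p(12)=77, p(13)=101, p(14)=135, p(15)=176, p(16)=231, p(17)=297, p(18)=385, p(19)=490, p(20)=627, p(21)=792, p(22)=1002, p(23)=1255, p(24)=1575, p(25)=1958, p(26)=2436, p(27)=3010, p(28)=3718, p(29)=4565, p(30)=5604, p(31)=6842, p(32)=8349, p(33)=10143, p(34)=12310, p(35)=14883, p(36)=17977, p(37)=21637, p(38)=26015, p(39)=31185, p(40)=37338, p(41)=44583, p(42)=53174, p(43)=63261, p(44)=75175, p(45)=89134, p(46)=105558, p(47)=124754, p(48)=147273, p(49)=173525, p(50)=204226, p(51)=239943, p(52)=281589, p(53)=329931, p(54)=386155, p(55)=451276, p(56)=526823, p(57)=614154, p(58)=715220, p(59)=831820, p(60)=966467, p(61)=1121505, p(62)=1300156, p(63)=1505499, p(64)=1741630, p(65)=2012558, p(66)=2323520, p(67)=2679689, p(68)=3087735, p(69)=3554345, p(70)=4087968, p(71)=4697205, p(72)=5392783, p(73)=6185689, p(74)=7089500, p(75)=8118264, p(76)=9289091, p(77)=10619863, p(78)=12132164, p(79)=13848650, p(80)=15796476, p(81)=18004327, p(82)=20506255, p(83)=23338469, p(84)=26543660, p(85)=30167357, p(86)=34262962, p(87)=38887673, p(88)=44108109, p(89)=49995925, p(90)=56634173, p(91)=64112359, p(92)=72533807, p(93)=82010177, p(94)=92669720, p(95)=104651419, p(96)=118114304, p(97)=133230930, p(98)=150198136, p(99)=169229875, p(100)=190569292, p(101)=214481126, p(102)=241265379, p(103)=271248950, p(104)=304801365, p(105)=342325709, p(106)=384276336, p(107)=431149389, p(108)=483502844, p(109)=541946240, p(110)=607163746, p(111)=679903203, p(112)=761002156, p(113)=851376628, p(114)=952050665, p(115)=1064144451, p(116)=1188908248, p(117)=1327710076, p(118)=1482074143, p(119)=1653668665, p(120)=1844349560, p(121)=2056148051, p(122)=2291320912, p(123)=2552338241, p(124)=2841940500, p(125)=3163127352, p(126)=3519222692, p(127)=3913864295, p(128)=4351078600, p(129)=4835271870, p(130)=5371315400, p(131)=5964539504.
Final step: p(132) = p(131) + p(130) - p(127) - p(125) + p(120) + p(117) - p(110) - p(106) + p(97) + p(92) - p(81) - p(75) + p(62) + p(55) - p(40) - p(32) + p(15) + p(6)
= 5964539504 + 5371315400 - 3913864295 - 3163127352 + 1844349560 + 1327710076 - 607163746 - 384276336 + 133230930 + 72533807 - 18004327 - 8118264 + 1300156 + 451276 - 37338 - 8349 + 176 + 11
= 6620830889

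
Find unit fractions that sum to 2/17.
1/9 + 1/153

Greedy algorithm:
2/17: ceiling(17/2) = 9, use 1/9
1/153: ceiling(153/1) = 153, use 1/153
Result: 2/17 = 1/9 + 1/153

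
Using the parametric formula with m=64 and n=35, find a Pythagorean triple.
(2871, 4480, 5321)

Euclid's formula: a = m² - n², b = 2mn, c = m² + n²
m = 64, n = 35
a = 64² - 35² = 4096 - 1225 = 2871
b = 2 × 64 × 35 = 4480
c = 64² + 35² = 4096 + 1225 = 5321
Verification: 2871² + 4480² = 8242641 + 20070400 = 28313041 = 5321² ✓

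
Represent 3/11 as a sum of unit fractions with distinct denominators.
1/4 + 1/44

Greedy algorithm:
3/11: ceiling(11/3) = 4, use 1/4
1/44: ceiling(44/1) = 44, use 1/44
Result: 3/11 = 1/4 + 1/44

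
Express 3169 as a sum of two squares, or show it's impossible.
12² + 55² (a=12, b=55)

Factorization: 3169 = 3169
By Fermat: n is sum of two squares iff every prime p ≡ 3 (mod 4) appears to even power.
All primes ≡ 3 (mod 4) appear to even power.
Search a = 0, 1, 2, … for 3169 - a² a perfect square: first hit at a = 12: 3169 - 144 = 3025 = 55².
3169 = 12² + 55² = 144 + 3025 ✓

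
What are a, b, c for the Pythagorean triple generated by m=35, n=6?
(1189, 420, 1261)

Euclid's formula: a = m² - n², b = 2mn, c = m² + n²
m = 35, n = 6
a = 35² - 6² = 1225 - 36 = 1189
b = 2 × 35 × 6 = 420
c = 35² + 6² = 1225 + 36 = 1261
Verification: 1189² + 420² = 1413721 + 176400 = 1590121 = 1261² ✓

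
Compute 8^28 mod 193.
9

Repeated squaring. Binary of 28 = 11100.
8^1 ≡ 8 (mod 193); 8^2 ≡ 64 (mod 193); 8^4 ≡ 43 (mod 193); 8^8 ≡ 112 (mod 193); 8^16 ≡ 192 (mod 193)
8^28 = 8^4 × 8^8 × 8^16 ≡ 9 (mod 193)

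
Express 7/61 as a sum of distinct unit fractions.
1/9 + 1/275 + 1/150975

Greedy algorithm:
7/61: ceiling(61/7) = 9, use 1/9
2/549: ceiling(549/2) = 275, use 1/275
1/150975: ceiling(150975/1) = 150975, use 1/150975
Result: 7/61 = 1/9 + 1/275 + 1/150975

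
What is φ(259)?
216

259 = 7 × 37
φ(n) = n × ∏(1 - 1/p) for each prime p dividing n
φ(259) = 259 × (1 - 1/7) × (1 - 1/37) = 216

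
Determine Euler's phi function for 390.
96

390 = 2 × 3 × 5 × 13
φ(n) = n × ∏(1 - 1/p) for each prime p dividing n
φ(390) = 390 × (1 - 1/2) × (1 - 1/3) × (1 - 1/5) × (1 - 1/13) = 96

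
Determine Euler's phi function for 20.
8

20 = 2^2 × 5
φ(n) = n × ∏(1 - 1/p) for each prime p dividing n
φ(20) = 20 × (1 - 1/2) × (1 - 1/5) = 8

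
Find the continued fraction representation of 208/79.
[2; 1, 1, 1, 2, 1, 1, 1, 2]

Euclidean algorithm steps:
208 = 2 × 79 + 50
79 = 1 × 50 + 29
50 = 1 × 29 + 21
29 = 1 × 21 + 8
21 = 2 × 8 + 5
8 = 1 × 5 + 3
5 = 1 × 3 + 2
3 = 1 × 2 + 1
2 = 2 × 1 + 0
Continued fraction: [2; 1, 1, 1, 2, 1, 1, 1, 2]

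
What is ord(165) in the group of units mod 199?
99

199 is prime, so ord(165) divides φ(199) = 198.
Divisors of 198: 1, 2, 3, 6, 9, 11, 18, 22, 33, 66, 99, 198.
Repeated squaring: 165^1 ≡ 165, 165^2 ≡ 161, 165^4 ≡ 51, 165^8 ≡ 14, 165^16 ≡ 196, 165^32 ≡ 9, 165^64 ≡ 81, 165^128 ≡ 193 (mod 199).
Test 165^d mod 199 for each divisor d in increasing order:
165^1 ≡ 165
165^2 ≡ 161
165^3 = 165^2·165^1 ≡ 98
165^6 = 165^4·165^2 ≡ 52
165^9 = 165^8·165^1 ≡ 121
165^11 = 165^8·165^2·165^1 ≡ 178
165^18 = 165^16·165^2 ≡ 114
165^22 = 165^16·165^4·165^2 ≡ 43
165^33 = 165^32·165^1 ≡ 92
165^66 = 165^64·165^2 ≡ 106
165^99 = 165^64·165^32·165^2·165^1 ≡ 1  ← first divisor giving 1
The order is 99.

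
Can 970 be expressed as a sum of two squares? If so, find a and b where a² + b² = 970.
3² + 31² (a=3, b=31)

Factorization: 970 = 2 × 5 × 97
By Fermat: n is sum of two squares iff every prime p ≡ 3 (mod 4) appears to even power.
All primes ≡ 3 (mod 4) appear to even power.
Search a = 0, 1, 2, … for 970 - a² a perfect square: first hit at a = 3: 970 - 9 = 961 = 31².
970 = 3² + 31² = 9 + 961 ✓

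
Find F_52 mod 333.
30

Matrix identity: Q^n = [[F_(n+1), F_n], [F_n, F_(n-1)]] with Q = [[1,1],[1,0]].
n = 52 = 110100₂. Square-and-multiply, entries mod 333:
Q^1 = [[1,1],[1,0]]
Q^3 = (Q^1)²·Q = [[3,2],[2,1]]
Q^6 = (Q^3)² = [[13,8],[8,5]]
Q^13 = (Q^6)²·Q = [[44,233],[233,144]]
Q^26 = (Q^13)² = [[281,181],[181,100]]
Q^52 = (Q^26)² = [[167,30],[30,137]]
F_52 mod 333 = Q^52[0][1] = 30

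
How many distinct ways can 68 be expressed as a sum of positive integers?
3087735

p(n) counts ways to write n as a sum of positive integers (order ignored).
Euler's pentagonal recurrence: p(k) = p(k-1) + p(k-2) - p(k-5) - p(k-7) + p(k-12) + p(k-15) - ... (offsets j(3j∓1)/2, signs ++--, p(0)=1, p(<0)=0).
DP table for k = 0..67: p(0)=1, p(1)=1, p(2)=2, p(3)=3, p(4)=5, p(5)=7, p(6)=11, p(7)=15, p(8)=22, p(9)=30, p(10)=42, p(11)=56, p(12)=77, p(13)=101, p(14)=135, p(15)=176, p(16)=231, p(17)=297, p(18)=385, p(19)=490, p(20)=627, p(21)=792, p(22)=1002, p(23)=1255, p(24)=1575, p(25)=1958, p(26)=2436, p(27)=3010, p(28)=3718, p(29)=4565, p(30)=5604, p(31)=6842, p(32)=8349, p(33)=10143, p(34)=12310, p(35)=14883, p(36)=17977, p(37)=21637, p(38)=26015, p(39)=31185, p(40)=37338, p(41)=44583, p(42)=53174, p(43)=63261, p(44)=75175, p(45)=89134, p(46)=105558, p(47)=124754, p(48)=147273, p(49)=173525, p(50)=204226, p(51)=239943, p(52)=281589, p(53)=329931, p(54)=386155, p(55)=451276, p(56)=526823, p(57)=614154, p(58)=715220, p(59)=831820, p(60)=966467, p(61)=1121505, p(62)=1300156, p(63)=1505499, p(64)=1741630, p(65)=2012558, p(66)=2323520, p(67)=2679689.
Final step: p(68) = p(67) + p(66) - p(63) - p(61) + p(56) + p(53) - p(46) - p(42) + p(33) + p(28) - p(17) - p(11)
= 2679689 + 2323520 - 1505499 - 1121505 + 526823 + 329931 - 105558 - 53174 + 10143 + 3718 - 297 - 56
= 3087735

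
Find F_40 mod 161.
140

Matrix identity: Q^n = [[F_(n+1), F_n], [F_n, F_(n-1)]] with Q = [[1,1],[1,0]].
n = 40 = 101000₂. Square-and-multiply, entries mod 161:
Q^1 = [[1,1],[1,0]]
Q^2 = (Q^1)² = [[2,1],[1,1]]
Q^5 = (Q^2)²·Q = [[8,5],[5,3]]
Q^10 = (Q^5)² = [[89,55],[55,34]]
Q^20 = (Q^10)² = [[159,3],[3,156]]
Q^40 = (Q^20)² = [[13,140],[140,34]]
F_40 mod 161 = Q^40[0][1] = 140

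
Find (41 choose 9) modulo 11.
0

Using Lucas' theorem:
Write n=41 and k=9 in base 11:
n in base 11: [3, 8]
k in base 11: [0, 9]
C(41,9) mod 11 = ∏ C(n_i, k_i) mod 11
Digit binomials (mod 11): C(3,0) = 1; C(8,9) = 0 (k_i > n_i)
Product: 1 × 0 = 0 ≡ 0 (mod 11)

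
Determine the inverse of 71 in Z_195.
11

gcd(71, 195) = 1, so the inverse exists.
Extended Euclidean algorithm on (195, 71):
195 = 2 × 71 + 53  ⟹  53 = (1)·195 + (-2)·71
71 = 1 × 53 + 18  ⟹  18 = (-1)·195 + (3)·71
53 = 2 × 18 + 17  ⟹  17 = (3)·195 + (-8)·71
18 = 1 × 17 + 1  ⟹  1 = (-4)·195 + (11)·71
So (11)·71 ≡ 1 (mod 195), i.e. 71^(-1) ≡ 11 (mod 195).
Check: 71 × 11 = 781 ≡ 1 (mod 195)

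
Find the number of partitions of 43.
63261

p(n) counts ways to write n as a sum of positive integers (order ignored).
Euler's pentagonal recurrence: p(k) = p(k-1) + p(k-2) - p(k-5) - p(k-7) + p(k-12) + p(k-15) - ... (offsets j(3j∓1)/2, signs ++--, p(0)=1, p(<0)=0).
DP table for k = 0..42: p(0)=1, p(1)=1, p(2)=2, p(3)=3, p(4)=5, p(5)=7, p(6)=11, p(7)=15, p(8)=22, p(9)=30, p(10)=42, p(11)=56, p(12)=77, p(13)=101, p(14)=135, p(15)=176, p(16)=231, p(17)=297, p(18)=385, p(19)=490, p(20)=627, p(21)=792, p(22)=1002, p(23)=1255, p(24)=1575, p(25)=1958, p(26)=2436, p(27)=3010, p(28)=3718, p(29)=4565, p(30)=5604, p(31)=6842, p(32)=8349, p(33)=10143, p(34)=12310, p(35)=14883, p(36)=17977, p(37)=21637, p(38)=26015, p(39)=31185, p(40)=37338, p(41)=44583, p(42)=53174.
Final step: p(43) = p(42) + p(41) - p(38) - p(36) + p(31) + p(28) - p(21) - p(17) + p(8) + p(3)
= 53174 + 44583 - 26015 - 17977 + 6842 + 3718 - 792 - 297 + 22 + 3
= 63261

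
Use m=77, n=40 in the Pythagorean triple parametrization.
(4329, 6160, 7529)

Euclid's formula: a = m² - n², b = 2mn, c = m² + n²
m = 77, n = 40
a = 77² - 40² = 5929 - 1600 = 4329
b = 2 × 77 × 40 = 6160
c = 77² + 40² = 5929 + 1600 = 7529
Verification: 4329² + 6160² = 18740241 + 37945600 = 56685841 = 7529² ✓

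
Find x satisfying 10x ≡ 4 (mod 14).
x ≡ 6 (mod 7)

gcd(10, 14) = 2, which divides 4, so solutions exist.
Divide through by 2: 5x ≡ 2 (mod 7).
Find 5^(-1) mod 7 by the extended Euclidean algorithm:
7 = 1 × 5 + 2  ⟹  2 = (1)·7 + (-1)·5
5 = 2 × 2 + 1  ⟹  1 = (-2)·7 + (3)·5
So (3)·5 ≡ 1 (mod 7), i.e. 5^(-1) ≡ 3 (mod 7).
x ≡ 3 × 2 = 6 ≡ 6 (mod 7).
Check: 10 × 6 = 60 ≡ 4 (mod 14).
x ≡ 6 (mod 7), giving 2 solutions mod 14.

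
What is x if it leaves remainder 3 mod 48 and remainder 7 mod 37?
1635

Using Chinese Remainder Theorem:
M = 48 × 37 = 1776
M1 = 37, M2 = 48
y1 = 37^(-1) mod 48 = 13
y2 = 48^(-1) mod 37 = 27
x = (3×37×13 + 7×48×27) mod 1776 = 1635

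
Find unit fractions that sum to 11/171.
1/16 + 1/548 + 1/374832

Greedy algorithm:
11/171: ceiling(171/11) = 16, use 1/16
5/2736: ceiling(2736/5) = 548, use 1/548
1/374832: ceiling(374832/1) = 374832, use 1/374832
Result: 11/171 = 1/16 + 1/548 + 1/374832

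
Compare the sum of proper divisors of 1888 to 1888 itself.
abundant

Proper divisors of 1888: sum = 1 + 2 + 4 + 8 + 16 + 32 + 59 + 118 + 236 + 472 + 944 = 1892
Since 1892 > 1888, 1888 is abundant.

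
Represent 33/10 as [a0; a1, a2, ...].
[3; 3, 3]

Euclidean algorithm steps:
33 = 3 × 10 + 3
10 = 3 × 3 + 1
3 = 3 × 1 + 0
Continued fraction: [3; 3, 3]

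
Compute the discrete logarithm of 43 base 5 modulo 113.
37

Baby-step giant-step with step n = ⌈√113⌉ = 11.
Baby steps 5^j mod 113 (j:value) for j=0..10: 0:1, 1:5, 2:25, 3:12, 4:60, 5:74, 6:31, 7:42, 8:97, 9:33, 10:52.
Giant-step multiplier: 5^(-11) ≡ 5^(112-11) = 5^101 ≡ 10 (mod 113).
Giant steps γ_i = 43·10^i mod 113: γ_0=43, γ_1=91, γ_2=6, γ_3=60 (in table at j=4).
x = i·n + j = 3·11 + 4 = 37.
Check: 5^37 ≡ 43 (mod 113).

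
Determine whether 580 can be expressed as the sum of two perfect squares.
2² + 24² (a=2, b=24)

Factorization: 580 = 2^2 × 5 × 29
By Fermat: n is sum of two squares iff every prime p ≡ 3 (mod 4) appears to even power.
All primes ≡ 3 (mod 4) appear to even power.
Search a = 0, 1, 2, … for 580 - a² a perfect square: first hit at a = 2: 580 - 4 = 576 = 24².
580 = 2² + 24² = 4 + 576 ✓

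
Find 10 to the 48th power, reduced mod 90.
10

Repeated squaring. Binary of 48 = 110000.
10^1 ≡ 10 (mod 90); 10^2 ≡ 10 (mod 90); 10^4 ≡ 10 (mod 90); 10^8 ≡ 10 (mod 90); 10^16 ≡ 10 (mod 90); 10^32 ≡ 10 (mod 90)
10^48 = 10^16 × 10^32 ≡ 10 (mod 90)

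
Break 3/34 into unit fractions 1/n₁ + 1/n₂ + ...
1/12 + 1/204

Greedy algorithm:
3/34: ceiling(34/3) = 12, use 1/12
1/204: ceiling(204/1) = 204, use 1/204
Result: 3/34 = 1/12 + 1/204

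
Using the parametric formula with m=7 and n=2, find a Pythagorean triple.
(45, 28, 53)

Euclid's formula: a = m² - n², b = 2mn, c = m² + n²
m = 7, n = 2
a = 7² - 2² = 49 - 4 = 45
b = 2 × 7 × 2 = 28
c = 7² + 2² = 49 + 4 = 53
Verification: 45² + 28² = 2025 + 784 = 2809 = 53² ✓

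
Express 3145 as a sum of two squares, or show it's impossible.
3² + 56² (a=3, b=56)

Factorization: 3145 = 5 × 17 × 37
By Fermat: n is sum of two squares iff every prime p ≡ 3 (mod 4) appears to even power.
All primes ≡ 3 (mod 4) appear to even power.
Search a = 0, 1, 2, … for 3145 - a² a perfect square: first hit at a = 3: 3145 - 9 = 3136 = 56².
3145 = 3² + 56² = 9 + 3136 ✓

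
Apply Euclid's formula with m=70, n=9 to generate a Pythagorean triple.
(4819, 1260, 4981)

Euclid's formula: a = m² - n², b = 2mn, c = m² + n²
m = 70, n = 9
a = 70² - 9² = 4900 - 81 = 4819
b = 2 × 70 × 9 = 1260
c = 70² + 9² = 4900 + 81 = 4981
Verification: 4819² + 1260² = 23222761 + 1587600 = 24810361 = 4981² ✓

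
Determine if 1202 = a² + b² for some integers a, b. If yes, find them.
19² + 29² (a=19, b=29)

Factorization: 1202 = 2 × 601
By Fermat: n is sum of two squares iff every prime p ≡ 3 (mod 4) appears to even power.
All primes ≡ 3 (mod 4) appear to even power.
Search a = 0, 1, 2, … for 1202 - a² a perfect square: first hit at a = 19: 1202 - 361 = 841 = 29².
1202 = 19² + 29² = 361 + 841 ✓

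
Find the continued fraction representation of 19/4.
[4; 1, 3]

Euclidean algorithm steps:
19 = 4 × 4 + 3
4 = 1 × 3 + 1
3 = 3 × 1 + 0
Continued fraction: [4; 1, 3]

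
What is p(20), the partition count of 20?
627

p(n) counts ways to write n as a sum of positive integers (order ignored).
Euler's pentagonal recurrence: p(k) = p(k-1) + p(k-2) - p(k-5) - p(k-7) + p(k-12) + p(k-15) - ... (offsets j(3j∓1)/2, signs ++--, p(0)=1, p(<0)=0).
DP table for k = 0..19: p(0)=1, p(1)=1, p(2)=2, p(3)=3, p(4)=5, p(5)=7, p(6)=11, p(7)=15, p(8)=22, p(9)=30, p(10)=42, p(11)=56, p(12)=77, p(13)=101, p(14)=135, p(15)=176, p(16)=231, p(17)=297, p(18)=385, p(19)=490.
Final step: p(20) = p(19) + p(18) - p(15) - p(13) + p(8) + p(5)
= 490 + 385 - 176 - 101 + 22 + 7
= 627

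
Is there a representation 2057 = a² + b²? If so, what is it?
11² + 44² (a=11, b=44)

Factorization: 2057 = 11^2 × 17
By Fermat: n is sum of two squares iff every prime p ≡ 3 (mod 4) appears to even power.
All primes ≡ 3 (mod 4) appear to even power.
Search a = 0, 1, 2, … for 2057 - a² a perfect square: first hit at a = 11: 2057 - 121 = 1936 = 44².
2057 = 11² + 44² = 121 + 1936 ✓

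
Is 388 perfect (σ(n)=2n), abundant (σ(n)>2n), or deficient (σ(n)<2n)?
deficient

Proper divisors of 388: sum = 1 + 2 + 4 + 97 + 194 = 298
Since 298 < 388, 388 is deficient.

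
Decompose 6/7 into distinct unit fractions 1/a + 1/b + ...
1/2 + 1/3 + 1/42

Greedy algorithm:
6/7: ceiling(7/6) = 2, use 1/2
5/14: ceiling(14/5) = 3, use 1/3
1/42: ceiling(42/1) = 42, use 1/42
Result: 6/7 = 1/2 + 1/3 + 1/42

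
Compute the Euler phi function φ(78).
24

78 = 2 × 3 × 13
φ(n) = n × ∏(1 - 1/p) for each prime p dividing n
φ(78) = 78 × (1 - 1/2) × (1 - 1/3) × (1 - 1/13) = 24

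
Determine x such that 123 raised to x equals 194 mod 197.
5

Baby-step giant-step with step n = ⌈√197⌉ = 15.
Baby steps 123^j mod 197 (j:value) for j=0..14: 0:1, 1:123, 2:157, 3:5, 4:24, 5:194, 6:25, 7:120, 8:182, 9:125, 10:9, 11:122, 12:34, 13:45, 14:19.
h = 194 is already in the table at j=5, so x = 5.
Check: 123^5 ≡ 194 (mod 197).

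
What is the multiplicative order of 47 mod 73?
72

73 is prime, so ord(47) divides φ(73) = 72.
Divisors of 72: 1, 2, 3, 4, 6, 8, 9, 12, 18, 24, 36, 72.
Repeated squaring: 47^1 ≡ 47, 47^2 ≡ 19, 47^4 ≡ 69, 47^8 ≡ 16, 47^16 ≡ 37, 47^32 ≡ 55, 47^64 ≡ 32 (mod 73).
Test 47^d mod 73 for each divisor d in increasing order:
47^1 ≡ 47
47^2 ≡ 19
47^3 = 47^2·47^1 ≡ 17
47^4 ≡ 69
47^6 = 47^4·47^2 ≡ 70
47^8 ≡ 16
47^9 = 47^8·47^1 ≡ 22
47^12 = 47^8·47^4 ≡ 9
47^18 = 47^16·47^2 ≡ 46
47^24 = 47^16·47^8 ≡ 8
47^36 = 47^32·47^4 ≡ 72
47^72 = 47^64·47^8 ≡ 1  ← first divisor giving 1
The order is 72.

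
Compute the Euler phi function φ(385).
240

385 = 5 × 7 × 11
φ(n) = n × ∏(1 - 1/p) for each prime p dividing n
φ(385) = 385 × (1 - 1/5) × (1 - 1/7) × (1 - 1/11) = 240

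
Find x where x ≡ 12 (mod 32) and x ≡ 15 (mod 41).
876

Using Chinese Remainder Theorem:
M = 32 × 41 = 1312
M1 = 41, M2 = 32
y1 = 41^(-1) mod 32 = 25
y2 = 32^(-1) mod 41 = 9
x = (12×41×25 + 15×32×9) mod 1312 = 876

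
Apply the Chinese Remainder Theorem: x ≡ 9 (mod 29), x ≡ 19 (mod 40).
299

Using Chinese Remainder Theorem:
M = 29 × 40 = 1160
M1 = 40, M2 = 29
y1 = 40^(-1) mod 29 = 8
y2 = 29^(-1) mod 40 = 29
x = (9×40×8 + 19×29×29) mod 1160 = 299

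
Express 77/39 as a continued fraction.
[1; 1, 38]

Euclidean algorithm steps:
77 = 1 × 39 + 38
39 = 1 × 38 + 1
38 = 38 × 1 + 0
Continued fraction: [1; 1, 38]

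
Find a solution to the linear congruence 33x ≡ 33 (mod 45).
x ≡ 1 (mod 15)

gcd(33, 45) = 3, which divides 33, so solutions exist.
Divide through by 3: 11x ≡ 11 (mod 15).
Find 11^(-1) mod 15 by the extended Euclidean algorithm:
15 = 1 × 11 + 4  ⟹  4 = (1)·15 + (-1)·11
11 = 2 × 4 + 3  ⟹  3 = (-2)·15 + (3)·11
4 = 1 × 3 + 1  ⟹  1 = (3)·15 + (-4)·11
So (-4)·11 ≡ 1 (mod 15), i.e. 11^(-1) ≡ -4 ≡ 11 (mod 15).
x ≡ 11 × 11 = 121 ≡ 1 (mod 15).
Check: 33 × 1 = 33 ≡ 33 (mod 45).
x ≡ 1 (mod 15), giving 3 solutions mod 45.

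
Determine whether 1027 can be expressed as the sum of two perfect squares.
Not possible

Factorization: 1027 = 13 × 79
By Fermat: n is sum of two squares iff every prime p ≡ 3 (mod 4) appears to even power.
Prime(s) ≡ 3 (mod 4) with odd exponent: [(79, 1)]
Therefore 1027 cannot be expressed as a² + b².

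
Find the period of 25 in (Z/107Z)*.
53

107 is prime, so ord(25) divides φ(107) = 106.
Divisors of 106: 1, 2, 53, 106.
Repeated squaring: 25^1 ≡ 25, 25^2 ≡ 90, 25^4 ≡ 75, 25^8 ≡ 61, 25^16 ≡ 83, 25^32 ≡ 41, 25^64 ≡ 76 (mod 107).
Test 25^d mod 107 for each divisor d in increasing order:
25^1 ≡ 25
25^2 ≡ 90
25^53 = 25^32·25^16·25^4·25^1 ≡ 1  ← first divisor giving 1
The order is 53.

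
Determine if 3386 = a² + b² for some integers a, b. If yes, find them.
19² + 55² (a=19, b=55)

Factorization: 3386 = 2 × 1693
By Fermat: n is sum of two squares iff every prime p ≡ 3 (mod 4) appears to even power.
All primes ≡ 3 (mod 4) appear to even power.
Search a = 0, 1, 2, … for 3386 - a² a perfect square: first hit at a = 19: 3386 - 361 = 3025 = 55².
3386 = 19² + 55² = 361 + 3025 ✓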